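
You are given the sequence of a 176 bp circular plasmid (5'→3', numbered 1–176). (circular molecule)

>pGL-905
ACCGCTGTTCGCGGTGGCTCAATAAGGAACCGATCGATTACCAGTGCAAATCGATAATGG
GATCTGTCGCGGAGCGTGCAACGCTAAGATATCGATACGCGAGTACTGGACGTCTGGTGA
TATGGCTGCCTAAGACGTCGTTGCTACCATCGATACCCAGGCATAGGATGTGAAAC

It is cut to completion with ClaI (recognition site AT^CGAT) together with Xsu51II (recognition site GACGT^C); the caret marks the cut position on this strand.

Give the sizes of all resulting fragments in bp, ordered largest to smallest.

60, 41, 25, 21, 17, 12 bp

ClaI sites (ATCGAT) start at positions 33, 50, 91, 149.
ClaI cuts after base 2 of each site, so after positions 34, 51, 92, 150.
Xsu51II sites (GACGTC) start at positions 109, 134.
Xsu51II cuts after base 5 of each site (before the last base), so after positions 113, 138.
Combined cut positions: 34, 51, 92, 113, 138, 150.
Circular molecule, 6 cuts → 6 fragments:
  35–51 → 17 bp
  52–92 → 41 bp
  93–113 → 21 bp
  114–138 → 25 bp
  139–150 → 12 bp
  151–176 then 1–34 → 26 + 34 = 60 bp
Sorted largest to smallest: 60, 41, 25, 21, 17, 12 bp.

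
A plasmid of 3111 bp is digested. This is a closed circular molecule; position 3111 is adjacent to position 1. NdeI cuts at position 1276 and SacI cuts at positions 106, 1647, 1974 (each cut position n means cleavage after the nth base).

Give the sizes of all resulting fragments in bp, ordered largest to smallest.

1243, 1170, 371, 327 bp

Combined cut positions (sorted): 106, 1276, 1647, 1974.
Circular molecule, 4 cuts → 4 fragments:
  1276 − 106 = 1170 bp
  1647 − 1276 = 371 bp
  1974 − 1647 = 327 bp
  wrap: 3111 − 1974 + 106 = 1243 bp
Sorted largest to smallest: 1243, 1170, 371, 327 bp.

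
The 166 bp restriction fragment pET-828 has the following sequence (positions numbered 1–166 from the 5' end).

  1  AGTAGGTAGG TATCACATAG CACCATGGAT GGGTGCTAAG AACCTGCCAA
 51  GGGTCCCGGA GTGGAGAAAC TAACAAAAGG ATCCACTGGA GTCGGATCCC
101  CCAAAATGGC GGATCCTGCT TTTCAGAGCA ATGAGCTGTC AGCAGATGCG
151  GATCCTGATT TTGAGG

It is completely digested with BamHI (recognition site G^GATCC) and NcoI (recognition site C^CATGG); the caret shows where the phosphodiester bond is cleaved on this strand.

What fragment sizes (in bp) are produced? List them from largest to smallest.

BamHI sites (GGATCC) start at positions 79, 94, 111, 150.
BamHI cuts after the first base of each site, so after positions 79, 94, 111, 150.
The NcoI site (CCATGG) starts at position 23.
NcoI cuts after the first base of each site, so after position 23.
Combined cut positions: 23, 79, 94, 111, 150.
Linear molecule, 5 cuts → 6 fragments:
  1–23 → 23 bp
  24–79 → 56 bp
  80–94 → 15 bp
  95–111 → 17 bp
  112–150 → 39 bp
  151–166 → 16 bp
Sorted largest to smallest: 56, 39, 23, 17, 16, 15 bp.

56, 39, 23, 17, 16, 15 bp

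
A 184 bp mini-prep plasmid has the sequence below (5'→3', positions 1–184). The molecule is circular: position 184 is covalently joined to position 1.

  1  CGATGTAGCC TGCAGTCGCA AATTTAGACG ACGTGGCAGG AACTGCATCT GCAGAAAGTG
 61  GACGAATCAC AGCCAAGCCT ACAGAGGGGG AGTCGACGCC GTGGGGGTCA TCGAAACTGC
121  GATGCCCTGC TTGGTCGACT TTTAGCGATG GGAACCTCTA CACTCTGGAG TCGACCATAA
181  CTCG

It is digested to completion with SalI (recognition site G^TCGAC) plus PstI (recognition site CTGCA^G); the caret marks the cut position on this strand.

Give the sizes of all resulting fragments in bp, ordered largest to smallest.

SalI sites (GTCGAC) start at positions 92, 134, 170.
SalI cuts after the first base of each site, so after positions 92, 134, 170.
PstI sites (CTGCAG) start at positions 10, 49.
PstI cuts after base 5 of each site (before the last base), so after positions 14, 53.
Combined cut positions: 14, 53, 92, 134, 170.
Circular molecule, 5 cuts → 5 fragments:
  15–53 → 39 bp
  54–92 → 39 bp
  93–134 → 42 bp
  135–170 → 36 bp
  171–184 then 1–14 → 14 + 14 = 28 bp
Sorted largest to smallest: 42, 39, 39, 36, 28 bp.

42, 39, 39, 36, 28 bp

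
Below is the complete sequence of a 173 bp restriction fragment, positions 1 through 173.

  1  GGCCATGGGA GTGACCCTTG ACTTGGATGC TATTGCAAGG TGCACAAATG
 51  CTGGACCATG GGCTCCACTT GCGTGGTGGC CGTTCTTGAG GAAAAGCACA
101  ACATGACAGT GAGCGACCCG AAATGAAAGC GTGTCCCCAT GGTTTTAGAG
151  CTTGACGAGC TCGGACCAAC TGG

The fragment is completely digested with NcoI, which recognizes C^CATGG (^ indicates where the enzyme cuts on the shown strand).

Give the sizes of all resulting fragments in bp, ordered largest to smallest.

81, 53, 36, 3 bp

NcoI sites (CCATGG) start at positions 3, 56, 137.
NcoI cuts after the first base of each site, so after positions 3, 56, 137.
Linear molecule, 3 cuts → 4 fragments:
  1–3 → 3 bp
  4–56 → 53 bp
  57–137 → 81 bp
  138–173 → 36 bp
Sorted largest to smallest: 81, 53, 36, 3 bp.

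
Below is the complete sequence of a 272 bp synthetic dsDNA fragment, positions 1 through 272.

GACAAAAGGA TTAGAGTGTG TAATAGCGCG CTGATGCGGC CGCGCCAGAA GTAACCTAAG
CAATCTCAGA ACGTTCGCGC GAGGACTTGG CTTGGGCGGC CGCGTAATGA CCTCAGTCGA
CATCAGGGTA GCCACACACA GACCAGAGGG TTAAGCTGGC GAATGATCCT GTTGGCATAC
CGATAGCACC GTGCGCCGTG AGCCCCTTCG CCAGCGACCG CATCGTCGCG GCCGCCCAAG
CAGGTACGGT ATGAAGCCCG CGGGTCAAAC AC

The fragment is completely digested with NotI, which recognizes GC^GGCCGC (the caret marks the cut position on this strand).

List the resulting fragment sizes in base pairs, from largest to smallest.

NotI sites (GCGGCCGC) start at positions 36, 96, 228.
NotI cuts after base 2 of each site, so after positions 37, 97, 229.
Linear molecule, 3 cuts → 4 fragments:
  1–37 → 37 bp
  38–97 → 60 bp
  98–229 → 132 bp
  230–272 → 43 bp
Sorted largest to smallest: 132, 60, 43, 37 bp.

132, 60, 43, 37 bp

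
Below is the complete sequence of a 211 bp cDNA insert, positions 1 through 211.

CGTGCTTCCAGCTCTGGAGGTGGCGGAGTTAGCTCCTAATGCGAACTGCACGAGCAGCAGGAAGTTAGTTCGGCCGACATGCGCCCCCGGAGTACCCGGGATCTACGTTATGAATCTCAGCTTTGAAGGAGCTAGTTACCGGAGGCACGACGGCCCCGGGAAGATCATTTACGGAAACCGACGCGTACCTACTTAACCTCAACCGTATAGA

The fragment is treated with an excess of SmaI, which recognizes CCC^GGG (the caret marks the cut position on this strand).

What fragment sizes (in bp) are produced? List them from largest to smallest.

97, 60, 54 bp

SmaI sites (CCCGGG) start at positions 95, 155.
SmaI cuts after base 3 of each site, so after positions 97, 157.
Linear molecule, 2 cuts → 3 fragments:
  1–97 → 97 bp
  98–157 → 60 bp
  158–211 → 54 bp
Sorted largest to smallest: 97, 60, 54 bp.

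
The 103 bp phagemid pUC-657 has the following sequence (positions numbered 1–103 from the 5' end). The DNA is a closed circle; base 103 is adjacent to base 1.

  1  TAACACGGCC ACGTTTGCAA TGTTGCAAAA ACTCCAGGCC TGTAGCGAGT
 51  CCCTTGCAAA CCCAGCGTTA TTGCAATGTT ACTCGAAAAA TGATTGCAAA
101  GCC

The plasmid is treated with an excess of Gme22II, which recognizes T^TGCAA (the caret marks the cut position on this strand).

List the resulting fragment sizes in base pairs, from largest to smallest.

Gme22II sites (TTGCAA) start at positions 15, 23, 54, 71, 94.
Gme22II cuts after the first base of each site, so after positions 15, 23, 54, 71, 94.
Circular molecule, 5 cuts → 5 fragments:
  16–23 → 8 bp
  24–54 → 31 bp
  55–71 → 17 bp
  72–94 → 23 bp
  95–103 then 1–15 → 9 + 15 = 24 bp
Sorted largest to smallest: 31, 24, 23, 17, 8 bp.

31, 24, 23, 17, 8 bp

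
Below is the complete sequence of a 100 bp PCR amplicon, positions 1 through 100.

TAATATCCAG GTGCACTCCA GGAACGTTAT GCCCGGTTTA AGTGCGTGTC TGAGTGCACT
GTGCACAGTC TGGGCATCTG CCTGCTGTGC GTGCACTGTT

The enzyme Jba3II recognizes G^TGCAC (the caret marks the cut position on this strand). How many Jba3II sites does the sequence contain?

4

GTGCAC occurs starting at positions 11, 54, 61, 91.
Jba3II cuts at 4 sites.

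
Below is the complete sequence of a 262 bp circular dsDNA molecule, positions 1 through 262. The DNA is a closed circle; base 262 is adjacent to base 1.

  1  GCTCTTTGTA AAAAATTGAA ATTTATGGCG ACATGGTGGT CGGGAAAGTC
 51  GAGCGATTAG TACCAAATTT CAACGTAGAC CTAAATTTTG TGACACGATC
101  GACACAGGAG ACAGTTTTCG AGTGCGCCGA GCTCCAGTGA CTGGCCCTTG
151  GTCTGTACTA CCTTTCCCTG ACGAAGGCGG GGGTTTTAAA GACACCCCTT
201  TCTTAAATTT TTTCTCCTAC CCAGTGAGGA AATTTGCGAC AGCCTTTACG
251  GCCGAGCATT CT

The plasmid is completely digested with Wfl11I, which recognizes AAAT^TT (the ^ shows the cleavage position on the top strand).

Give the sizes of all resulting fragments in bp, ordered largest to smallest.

Wfl11I sites (AAATTT) start at positions 19, 65, 83, 205, 230.
Wfl11I cuts after base 4 of each site, so after positions 22, 68, 86, 208, 233.
Circular molecule, 5 cuts → 5 fragments:
  23–68 → 46 bp
  69–86 → 18 bp
  87–208 → 122 bp
  209–233 → 25 bp
  234–262 then 1–22 → 29 + 22 = 51 bp
Sorted largest to smallest: 122, 51, 46, 25, 18 bp.

122, 51, 46, 25, 18 bp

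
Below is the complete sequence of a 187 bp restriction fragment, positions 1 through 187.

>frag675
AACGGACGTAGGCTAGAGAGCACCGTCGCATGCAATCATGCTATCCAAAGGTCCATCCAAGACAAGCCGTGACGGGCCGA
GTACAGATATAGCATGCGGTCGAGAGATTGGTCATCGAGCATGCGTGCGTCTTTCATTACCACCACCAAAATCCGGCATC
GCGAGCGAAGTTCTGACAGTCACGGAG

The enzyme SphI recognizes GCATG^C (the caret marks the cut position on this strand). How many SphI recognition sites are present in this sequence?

GCATGC occurs starting at positions 28, 92, 119.
SphI cuts at 3 sites.

3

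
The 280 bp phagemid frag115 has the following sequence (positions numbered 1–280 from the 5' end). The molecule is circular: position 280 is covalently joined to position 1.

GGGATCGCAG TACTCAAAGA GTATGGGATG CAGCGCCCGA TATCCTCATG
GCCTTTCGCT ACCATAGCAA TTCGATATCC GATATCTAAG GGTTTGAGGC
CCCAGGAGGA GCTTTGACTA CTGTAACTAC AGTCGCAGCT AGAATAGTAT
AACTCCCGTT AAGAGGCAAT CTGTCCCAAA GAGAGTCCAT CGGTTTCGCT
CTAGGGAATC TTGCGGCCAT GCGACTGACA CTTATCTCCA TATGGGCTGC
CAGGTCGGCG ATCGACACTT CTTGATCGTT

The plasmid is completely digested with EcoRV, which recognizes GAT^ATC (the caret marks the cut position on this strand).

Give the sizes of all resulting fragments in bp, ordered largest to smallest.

EcoRV sites (GATATC) start at positions 39, 74, 81.
EcoRV cuts after base 3 of each site, so after positions 41, 76, 83.
Circular molecule, 3 cuts → 3 fragments:
  42–76 → 35 bp
  77–83 → 7 bp
  84–280 then 1–41 → 197 + 41 = 238 bp
Sorted largest to smallest: 238, 35, 7 bp.

238, 35, 7 bp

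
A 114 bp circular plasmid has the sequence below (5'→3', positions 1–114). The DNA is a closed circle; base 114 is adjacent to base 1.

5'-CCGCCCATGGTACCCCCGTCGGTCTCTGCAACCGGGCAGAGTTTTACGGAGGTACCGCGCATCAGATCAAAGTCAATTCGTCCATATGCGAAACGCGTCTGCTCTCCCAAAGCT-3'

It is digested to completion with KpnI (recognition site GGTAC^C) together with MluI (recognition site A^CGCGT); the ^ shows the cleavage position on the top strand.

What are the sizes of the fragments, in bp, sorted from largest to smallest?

KpnI sites (GGTACC) start at positions 9, 51.
KpnI cuts after base 5 of each site (before the last base), so after positions 13, 55.
The MluI site (ACGCGT) starts at position 93.
MluI cuts after the first base of each site, so after position 93.
Combined cut positions: 13, 55, 93.
Circular molecule, 3 cuts → 3 fragments:
  14–55 → 42 bp
  56–93 → 38 bp
  94–114 then 1–13 → 21 + 13 = 34 bp
Sorted largest to smallest: 42, 38, 34 bp.

42, 38, 34 bp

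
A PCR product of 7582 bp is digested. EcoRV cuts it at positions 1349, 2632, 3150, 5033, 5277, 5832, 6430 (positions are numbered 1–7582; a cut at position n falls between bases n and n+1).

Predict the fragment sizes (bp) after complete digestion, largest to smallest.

Linear molecule, 7 cuts → 8 fragments:
  1349 − 0 = 1349 bp
  2632 − 1349 = 1283 bp
  3150 − 2632 = 518 bp
  5033 − 3150 = 1883 bp
  5277 − 5033 = 244 bp
  5832 − 5277 = 555 bp
  6430 − 5832 = 598 bp
  7582 − 6430 = 1152 bp
Sorted largest to smallest: 1883, 1349, 1283, 1152, 598, 555, 518, 244 bp.

1883, 1349, 1283, 1152, 598, 555, 518, 244 bp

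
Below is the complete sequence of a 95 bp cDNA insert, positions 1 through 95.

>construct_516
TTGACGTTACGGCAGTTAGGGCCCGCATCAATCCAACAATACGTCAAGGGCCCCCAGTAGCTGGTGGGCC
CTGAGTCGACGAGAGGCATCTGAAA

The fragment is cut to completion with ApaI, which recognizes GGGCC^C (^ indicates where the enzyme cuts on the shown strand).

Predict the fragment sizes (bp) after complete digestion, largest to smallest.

ApaI sites (GGGCCC) start at positions 19, 48, 66.
ApaI cuts after base 5 of each site (before the last base), so after positions 23, 52, 70.
Linear molecule, 3 cuts → 4 fragments:
  1–23 → 23 bp
  24–52 → 29 bp
  53–70 → 18 bp
  71–95 → 25 bp
Sorted largest to smallest: 29, 25, 23, 18 bp.

29, 25, 23, 18 bp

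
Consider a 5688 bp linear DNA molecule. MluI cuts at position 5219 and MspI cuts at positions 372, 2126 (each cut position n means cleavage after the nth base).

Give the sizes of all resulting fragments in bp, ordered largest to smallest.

3093, 1754, 469, 372 bp

Combined cut positions (sorted): 372, 2126, 5219.
Linear molecule, 3 cuts → 4 fragments:
  372 − 0 = 372 bp
  2126 − 372 = 1754 bp
  5219 − 2126 = 3093 bp
  5688 − 5219 = 469 bp
Sorted largest to smallest: 3093, 1754, 469, 372 bp.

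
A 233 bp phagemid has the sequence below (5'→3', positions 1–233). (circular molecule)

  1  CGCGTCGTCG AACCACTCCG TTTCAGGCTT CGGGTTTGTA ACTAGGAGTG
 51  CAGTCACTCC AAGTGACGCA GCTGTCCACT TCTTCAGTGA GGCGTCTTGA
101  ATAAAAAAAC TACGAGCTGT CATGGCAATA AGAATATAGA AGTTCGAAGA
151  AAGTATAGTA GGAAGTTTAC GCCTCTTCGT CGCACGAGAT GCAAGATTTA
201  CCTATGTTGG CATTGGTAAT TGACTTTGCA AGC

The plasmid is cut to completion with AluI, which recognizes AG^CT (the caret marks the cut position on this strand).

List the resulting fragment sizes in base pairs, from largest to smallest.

AluI sites (AGCT) start at positions 70, 115.
AluI cuts after base 2 of each site, so after positions 71, 116.
Circular molecule, 2 cuts → 2 fragments:
  72–116 → 45 bp
  117–233 then 1–71 → 117 + 71 = 188 bp
Sorted largest to smallest: 188, 45 bp.

188, 45 bp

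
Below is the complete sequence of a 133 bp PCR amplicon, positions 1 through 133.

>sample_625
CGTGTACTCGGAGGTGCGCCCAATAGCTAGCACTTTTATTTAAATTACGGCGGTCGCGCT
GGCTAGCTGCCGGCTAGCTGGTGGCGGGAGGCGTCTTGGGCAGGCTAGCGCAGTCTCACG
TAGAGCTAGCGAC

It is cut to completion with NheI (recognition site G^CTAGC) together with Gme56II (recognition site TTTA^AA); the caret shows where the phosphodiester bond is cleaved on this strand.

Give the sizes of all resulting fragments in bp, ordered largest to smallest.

31, 26, 21, 20, 16, 11, 8 bp

NheI sites (GCTAGC) start at positions 26, 62, 73, 104, 125.
NheI cuts after the first base of each site, so after positions 26, 62, 73, 104, 125.
The Gme56II site (TTTAAA) starts at position 39.
Gme56II cuts after base 4 of each site, so after position 42.
Combined cut positions: 26, 42, 62, 73, 104, 125.
Linear molecule, 6 cuts → 7 fragments:
  1–26 → 26 bp
  27–42 → 16 bp
  43–62 → 20 bp
  63–73 → 11 bp
  74–104 → 31 bp
  105–125 → 21 bp
  126–133 → 8 bp
Sorted largest to smallest: 31, 26, 21, 20, 16, 11, 8 bp.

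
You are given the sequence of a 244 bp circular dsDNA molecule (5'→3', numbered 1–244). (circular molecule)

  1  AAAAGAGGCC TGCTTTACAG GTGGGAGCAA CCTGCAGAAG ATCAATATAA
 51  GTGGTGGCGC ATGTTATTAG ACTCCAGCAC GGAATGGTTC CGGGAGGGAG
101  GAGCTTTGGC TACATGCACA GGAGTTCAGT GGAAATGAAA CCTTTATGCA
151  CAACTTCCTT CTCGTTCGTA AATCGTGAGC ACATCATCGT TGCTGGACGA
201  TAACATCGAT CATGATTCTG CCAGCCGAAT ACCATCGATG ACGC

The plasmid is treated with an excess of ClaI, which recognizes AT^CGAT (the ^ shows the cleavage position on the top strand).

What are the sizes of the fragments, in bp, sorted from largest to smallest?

ClaI sites (ATCGAT) start at positions 205, 234.
ClaI cuts after base 2 of each site, so after positions 206, 235.
Circular molecule, 2 cuts → 2 fragments:
  207–235 → 29 bp
  236–244 then 1–206 → 9 + 206 = 215 bp
Sorted largest to smallest: 215, 29 bp.

215, 29 bp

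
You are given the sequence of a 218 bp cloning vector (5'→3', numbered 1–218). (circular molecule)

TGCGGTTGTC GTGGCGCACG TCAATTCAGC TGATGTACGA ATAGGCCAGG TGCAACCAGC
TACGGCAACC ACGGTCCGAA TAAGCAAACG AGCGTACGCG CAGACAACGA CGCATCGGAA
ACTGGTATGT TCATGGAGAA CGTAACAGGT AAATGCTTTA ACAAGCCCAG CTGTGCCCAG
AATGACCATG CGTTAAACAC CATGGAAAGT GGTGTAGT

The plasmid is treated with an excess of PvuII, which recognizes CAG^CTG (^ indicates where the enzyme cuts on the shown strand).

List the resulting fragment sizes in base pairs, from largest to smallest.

PvuII sites (CAGCTG) start at positions 27, 168.
PvuII cuts after base 3 of each site, so after positions 29, 170.
Circular molecule, 2 cuts → 2 fragments:
  30–170 → 141 bp
  171–218 then 1–29 → 48 + 29 = 77 bp
Sorted largest to smallest: 141, 77 bp.

141, 77 bp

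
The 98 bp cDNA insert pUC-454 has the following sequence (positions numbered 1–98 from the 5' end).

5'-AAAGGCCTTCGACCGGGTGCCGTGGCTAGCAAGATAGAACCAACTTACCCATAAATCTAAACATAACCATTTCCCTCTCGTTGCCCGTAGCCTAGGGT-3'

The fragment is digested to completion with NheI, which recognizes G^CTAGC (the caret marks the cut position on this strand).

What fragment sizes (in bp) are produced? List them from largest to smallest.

The NheI site (GCTAGC) starts at position 25.
NheI cuts after the first base of each site, so after position 25.
Linear molecule, 1 cut → 2 fragments:
  1–25 → 25 bp
  26–98 → 73 bp
Sorted largest to smallest: 73, 25 bp.

73, 25 bp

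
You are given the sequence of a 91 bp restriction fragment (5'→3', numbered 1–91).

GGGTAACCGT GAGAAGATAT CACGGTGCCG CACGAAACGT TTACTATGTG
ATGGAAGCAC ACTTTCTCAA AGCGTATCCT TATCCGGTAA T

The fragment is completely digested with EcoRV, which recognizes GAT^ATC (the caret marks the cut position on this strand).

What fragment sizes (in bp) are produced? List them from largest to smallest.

73, 18 bp

The EcoRV site (GATATC) starts at position 16.
EcoRV cuts after base 3 of each site, so after position 18.
Linear molecule, 1 cut → 2 fragments:
  1–18 → 18 bp
  19–91 → 73 bp
Sorted largest to smallest: 73, 18 bp.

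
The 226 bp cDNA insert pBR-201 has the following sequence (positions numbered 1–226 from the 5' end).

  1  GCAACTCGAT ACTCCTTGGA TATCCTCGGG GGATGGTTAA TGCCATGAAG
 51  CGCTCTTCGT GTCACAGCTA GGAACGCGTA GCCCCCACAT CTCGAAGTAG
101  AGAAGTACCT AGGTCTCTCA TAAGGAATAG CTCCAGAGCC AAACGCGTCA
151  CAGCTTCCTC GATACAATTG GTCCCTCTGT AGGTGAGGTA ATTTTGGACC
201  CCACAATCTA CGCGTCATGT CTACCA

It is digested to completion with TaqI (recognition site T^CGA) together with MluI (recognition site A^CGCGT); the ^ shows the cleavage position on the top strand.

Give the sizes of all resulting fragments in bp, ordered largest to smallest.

68, 51, 51, 18, 16, 16, 6 bp

TaqI sites (TCGA) start at positions 6, 92, 159.
TaqI cuts after the first base of each site, so after positions 6, 92, 159.
MluI sites (ACGCGT) start at positions 74, 143, 210.
MluI cuts after the first base of each site, so after positions 74, 143, 210.
Combined cut positions: 6, 74, 92, 143, 159, 210.
Linear molecule, 6 cuts → 7 fragments:
  1–6 → 6 bp
  7–74 → 68 bp
  75–92 → 18 bp
  93–143 → 51 bp
  144–159 → 16 bp
  160–210 → 51 bp
  211–226 → 16 bp
Sorted largest to smallest: 68, 51, 51, 18, 16, 16, 6 bp.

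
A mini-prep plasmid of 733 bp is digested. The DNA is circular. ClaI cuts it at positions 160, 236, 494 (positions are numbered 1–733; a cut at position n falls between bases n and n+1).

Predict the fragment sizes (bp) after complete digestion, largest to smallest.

Circular molecule, 3 cuts → 3 fragments:
  236 − 160 = 76 bp
  494 − 236 = 258 bp
  wrap: 733 − 494 + 160 = 399 bp
Sorted largest to smallest: 399, 258, 76 bp.

399, 258, 76 bp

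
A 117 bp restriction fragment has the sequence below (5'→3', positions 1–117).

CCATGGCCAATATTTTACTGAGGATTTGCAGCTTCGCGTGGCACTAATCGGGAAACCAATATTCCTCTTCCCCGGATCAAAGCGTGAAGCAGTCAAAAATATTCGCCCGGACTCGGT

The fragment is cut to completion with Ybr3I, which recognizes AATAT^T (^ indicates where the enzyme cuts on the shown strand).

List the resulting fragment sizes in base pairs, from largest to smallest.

Ybr3I sites (AATATT) start at positions 9, 58, 98.
Ybr3I cuts after base 5 of each site (before the last base), so after positions 13, 62, 102.
Linear molecule, 3 cuts → 4 fragments:
  1–13 → 13 bp
  14–62 → 49 bp
  63–102 → 40 bp
  103–117 → 15 bp
Sorted largest to smallest: 49, 40, 15, 13 bp.

49, 40, 15, 13 bp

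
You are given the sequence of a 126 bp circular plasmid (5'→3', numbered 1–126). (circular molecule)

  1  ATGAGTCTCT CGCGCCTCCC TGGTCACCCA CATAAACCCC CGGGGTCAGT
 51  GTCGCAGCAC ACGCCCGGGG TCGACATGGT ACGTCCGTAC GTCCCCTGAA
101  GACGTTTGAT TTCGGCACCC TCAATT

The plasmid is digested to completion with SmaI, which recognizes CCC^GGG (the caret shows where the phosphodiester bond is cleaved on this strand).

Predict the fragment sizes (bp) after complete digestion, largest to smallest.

101, 25 bp

SmaI sites (CCCGGG) start at positions 39, 64.
SmaI cuts after base 3 of each site, so after positions 41, 66.
Circular molecule, 2 cuts → 2 fragments:
  42–66 → 25 bp
  67–126 then 1–41 → 60 + 41 = 101 bp
Sorted largest to smallest: 101, 25 bp.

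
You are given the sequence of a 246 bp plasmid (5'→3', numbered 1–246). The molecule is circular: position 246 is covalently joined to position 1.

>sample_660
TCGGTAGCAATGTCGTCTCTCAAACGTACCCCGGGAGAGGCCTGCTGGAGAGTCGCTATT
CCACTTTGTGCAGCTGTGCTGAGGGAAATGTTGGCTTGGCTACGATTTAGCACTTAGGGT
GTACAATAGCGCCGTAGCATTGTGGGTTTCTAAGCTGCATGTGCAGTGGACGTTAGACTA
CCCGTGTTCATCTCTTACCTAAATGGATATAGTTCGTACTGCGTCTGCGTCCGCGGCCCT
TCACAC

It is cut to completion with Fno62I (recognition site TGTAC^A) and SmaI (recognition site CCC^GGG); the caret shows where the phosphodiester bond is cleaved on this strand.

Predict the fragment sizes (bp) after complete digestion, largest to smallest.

154, 92 bp

The Fno62I site (TGTACA) starts at position 120.
Fno62I cuts after base 5 of each site (before the last base), so after position 124.
The SmaI site (CCCGGG) starts at position 30.
SmaI cuts after base 3 of each site, so after position 32.
Combined cut positions: 32, 124.
Circular molecule, 2 cuts → 2 fragments:
  33–124 → 92 bp
  125–246 then 1–32 → 122 + 32 = 154 bp
Sorted largest to smallest: 154, 92 bp.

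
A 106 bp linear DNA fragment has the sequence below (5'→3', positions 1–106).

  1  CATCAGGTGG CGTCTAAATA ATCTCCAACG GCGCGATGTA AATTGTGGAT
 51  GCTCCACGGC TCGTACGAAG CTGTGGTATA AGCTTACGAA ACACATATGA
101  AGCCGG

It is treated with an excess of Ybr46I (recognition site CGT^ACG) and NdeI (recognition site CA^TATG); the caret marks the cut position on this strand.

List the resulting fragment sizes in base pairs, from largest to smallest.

The Ybr46I site (CGTACG) starts at position 62.
Ybr46I cuts after base 3 of each site, so after position 64.
The NdeI site (CATATG) starts at position 94.
NdeI cuts after base 2 of each site, so after position 95.
Combined cut positions: 64, 95.
Linear molecule, 2 cuts → 3 fragments:
  1–64 → 64 bp
  65–95 → 31 bp
  96–106 → 11 bp
Sorted largest to smallest: 64, 31, 11 bp.

64, 31, 11 bp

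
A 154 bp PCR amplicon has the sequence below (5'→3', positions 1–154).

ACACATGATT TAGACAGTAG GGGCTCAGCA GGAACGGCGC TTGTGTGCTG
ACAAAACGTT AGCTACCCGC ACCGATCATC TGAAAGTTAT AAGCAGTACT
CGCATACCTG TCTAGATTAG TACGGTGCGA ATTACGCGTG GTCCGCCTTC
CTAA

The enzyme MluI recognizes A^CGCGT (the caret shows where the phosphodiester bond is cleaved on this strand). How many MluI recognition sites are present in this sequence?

ACGCGT occurs starting at position 134.
MluI cuts at 1 site.

1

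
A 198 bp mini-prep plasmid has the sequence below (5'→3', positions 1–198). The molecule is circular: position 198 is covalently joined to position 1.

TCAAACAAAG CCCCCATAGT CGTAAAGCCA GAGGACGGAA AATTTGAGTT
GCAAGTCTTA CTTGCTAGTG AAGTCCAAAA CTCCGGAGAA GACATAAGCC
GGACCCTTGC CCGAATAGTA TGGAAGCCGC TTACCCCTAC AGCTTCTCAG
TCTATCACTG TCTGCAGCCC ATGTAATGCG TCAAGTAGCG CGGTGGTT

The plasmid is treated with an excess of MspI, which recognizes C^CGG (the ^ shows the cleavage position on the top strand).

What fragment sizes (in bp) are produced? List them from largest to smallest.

MspI sites (CCGG) start at positions 83, 99.
MspI cuts after the first base of each site, so after positions 83, 99.
Circular molecule, 2 cuts → 2 fragments:
  84–99 → 16 bp
  100–198 then 1–83 → 99 + 83 = 182 bp
Sorted largest to smallest: 182, 16 bp.

182, 16 bp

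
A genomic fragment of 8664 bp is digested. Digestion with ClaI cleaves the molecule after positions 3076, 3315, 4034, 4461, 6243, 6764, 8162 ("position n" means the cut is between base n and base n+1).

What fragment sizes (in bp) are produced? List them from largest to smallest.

Linear molecule, 7 cuts → 8 fragments:
  3076 − 0 = 3076 bp
  3315 − 3076 = 239 bp
  4034 − 3315 = 719 bp
  4461 − 4034 = 427 bp
  6243 − 4461 = 1782 bp
  6764 − 6243 = 521 bp
  8162 − 6764 = 1398 bp
  8664 − 8162 = 502 bp
Sorted largest to smallest: 3076, 1782, 1398, 719, 521, 502, 427, 239 bp.

3076, 1782, 1398, 719, 521, 502, 427, 239 bp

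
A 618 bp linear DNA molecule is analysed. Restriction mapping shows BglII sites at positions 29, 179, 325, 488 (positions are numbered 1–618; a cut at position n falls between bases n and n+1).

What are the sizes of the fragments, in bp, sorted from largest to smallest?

Linear molecule, 4 cuts → 5 fragments:
  29 − 0 = 29 bp
  179 − 29 = 150 bp
  325 − 179 = 146 bp
  488 − 325 = 163 bp
  618 − 488 = 130 bp
Sorted largest to smallest: 163, 150, 146, 130, 29 bp.

163, 150, 146, 130, 29 bp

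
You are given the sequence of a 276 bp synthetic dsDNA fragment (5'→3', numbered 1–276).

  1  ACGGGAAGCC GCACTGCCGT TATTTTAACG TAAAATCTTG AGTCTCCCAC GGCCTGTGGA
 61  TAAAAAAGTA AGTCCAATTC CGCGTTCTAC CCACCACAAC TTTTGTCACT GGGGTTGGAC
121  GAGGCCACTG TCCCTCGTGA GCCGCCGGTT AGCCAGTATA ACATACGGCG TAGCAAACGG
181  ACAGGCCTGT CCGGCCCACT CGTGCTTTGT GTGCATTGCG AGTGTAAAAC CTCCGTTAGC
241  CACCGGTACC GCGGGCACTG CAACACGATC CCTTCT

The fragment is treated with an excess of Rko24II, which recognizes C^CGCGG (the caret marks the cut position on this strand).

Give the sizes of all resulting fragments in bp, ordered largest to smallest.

249, 27 bp

The Rko24II site (CCGCGG) starts at position 249.
Rko24II cuts after the first base of each site, so after position 249.
Linear molecule, 1 cut → 2 fragments:
  1–249 → 249 bp
  250–276 → 27 bp
Sorted largest to smallest: 249, 27 bp.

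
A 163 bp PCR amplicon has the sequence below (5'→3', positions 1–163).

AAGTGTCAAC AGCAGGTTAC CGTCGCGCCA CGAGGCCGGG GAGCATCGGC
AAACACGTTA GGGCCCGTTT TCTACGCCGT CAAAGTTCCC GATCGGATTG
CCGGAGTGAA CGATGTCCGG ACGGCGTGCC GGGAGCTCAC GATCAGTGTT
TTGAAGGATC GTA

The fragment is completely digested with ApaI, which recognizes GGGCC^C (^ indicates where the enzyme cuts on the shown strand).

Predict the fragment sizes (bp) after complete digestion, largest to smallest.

The ApaI site (GGGCCC) starts at position 61.
ApaI cuts after base 5 of each site (before the last base), so after position 65.
Linear molecule, 1 cut → 2 fragments:
  1–65 → 65 bp
  66–163 → 98 bp
Sorted largest to smallest: 98, 65 bp.

98, 65 bp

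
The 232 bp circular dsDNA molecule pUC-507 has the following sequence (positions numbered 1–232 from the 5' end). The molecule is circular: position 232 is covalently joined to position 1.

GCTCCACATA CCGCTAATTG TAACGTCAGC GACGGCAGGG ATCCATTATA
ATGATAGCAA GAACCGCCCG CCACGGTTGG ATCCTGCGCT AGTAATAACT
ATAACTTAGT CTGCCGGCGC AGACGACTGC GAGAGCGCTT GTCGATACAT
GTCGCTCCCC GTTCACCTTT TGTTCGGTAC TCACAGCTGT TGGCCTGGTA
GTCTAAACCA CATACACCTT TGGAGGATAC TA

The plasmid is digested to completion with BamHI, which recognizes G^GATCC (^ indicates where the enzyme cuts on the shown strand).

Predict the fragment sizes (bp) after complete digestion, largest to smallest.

192, 40 bp

BamHI sites (GGATCC) start at positions 39, 79.
BamHI cuts after the first base of each site, so after positions 39, 79.
Circular molecule, 2 cuts → 2 fragments:
  40–79 → 40 bp
  80–232 then 1–39 → 153 + 39 = 192 bp
Sorted largest to smallest: 192, 40 bp.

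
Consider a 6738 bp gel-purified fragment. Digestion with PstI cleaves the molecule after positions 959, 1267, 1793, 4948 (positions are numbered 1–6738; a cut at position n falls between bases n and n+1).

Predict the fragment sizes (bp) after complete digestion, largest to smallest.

Linear molecule, 4 cuts → 5 fragments:
  959 − 0 = 959 bp
  1267 − 959 = 308 bp
  1793 − 1267 = 526 bp
  4948 − 1793 = 3155 bp
  6738 − 4948 = 1790 bp
Sorted largest to smallest: 3155, 1790, 959, 526, 308 bp.

3155, 1790, 959, 526, 308 bp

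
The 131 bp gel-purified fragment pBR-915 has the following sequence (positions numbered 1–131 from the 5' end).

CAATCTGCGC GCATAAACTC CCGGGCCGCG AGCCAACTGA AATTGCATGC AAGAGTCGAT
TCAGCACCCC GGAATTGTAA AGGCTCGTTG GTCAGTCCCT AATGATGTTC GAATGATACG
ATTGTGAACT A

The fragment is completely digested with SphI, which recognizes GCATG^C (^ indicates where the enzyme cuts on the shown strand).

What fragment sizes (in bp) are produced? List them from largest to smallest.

The SphI site (GCATGC) starts at position 45.
SphI cuts after base 5 of each site (before the last base), so after position 49.
Linear molecule, 1 cut → 2 fragments:
  1–49 → 49 bp
  50–131 → 82 bp
Sorted largest to smallest: 82, 49 bp.

82, 49 bp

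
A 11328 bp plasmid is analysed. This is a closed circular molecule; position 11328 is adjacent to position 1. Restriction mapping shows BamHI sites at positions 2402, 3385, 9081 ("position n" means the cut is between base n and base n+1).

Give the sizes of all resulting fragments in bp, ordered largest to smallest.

Circular molecule, 3 cuts → 3 fragments:
  3385 − 2402 = 983 bp
  9081 − 3385 = 5696 bp
  wrap: 11328 − 9081 + 2402 = 4649 bp
Sorted largest to smallest: 5696, 4649, 983 bp.

5696, 4649, 983 bp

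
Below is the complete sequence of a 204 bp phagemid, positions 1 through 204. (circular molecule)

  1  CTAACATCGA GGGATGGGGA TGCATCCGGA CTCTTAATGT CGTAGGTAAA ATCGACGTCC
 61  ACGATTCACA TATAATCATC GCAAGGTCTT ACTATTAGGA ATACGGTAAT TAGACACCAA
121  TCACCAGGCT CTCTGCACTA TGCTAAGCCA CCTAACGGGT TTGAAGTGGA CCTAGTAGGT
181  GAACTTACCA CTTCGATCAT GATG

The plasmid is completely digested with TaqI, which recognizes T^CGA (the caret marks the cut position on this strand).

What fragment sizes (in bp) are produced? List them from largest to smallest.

141, 45, 18 bp

TaqI sites (TCGA) start at positions 7, 52, 193.
TaqI cuts after the first base of each site, so after positions 7, 52, 193.
Circular molecule, 3 cuts → 3 fragments:
  8–52 → 45 bp
  53–193 → 141 bp
  194–204 then 1–7 → 11 + 7 = 18 bp
Sorted largest to smallest: 141, 45, 18 bp.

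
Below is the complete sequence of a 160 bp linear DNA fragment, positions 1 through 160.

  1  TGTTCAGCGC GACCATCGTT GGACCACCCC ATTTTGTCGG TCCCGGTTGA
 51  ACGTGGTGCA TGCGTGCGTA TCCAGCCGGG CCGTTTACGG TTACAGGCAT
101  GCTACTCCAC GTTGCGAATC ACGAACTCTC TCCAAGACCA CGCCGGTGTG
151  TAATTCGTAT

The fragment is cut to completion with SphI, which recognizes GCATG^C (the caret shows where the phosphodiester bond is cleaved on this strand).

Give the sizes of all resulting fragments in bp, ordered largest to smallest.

SphI sites (GCATGC) start at positions 58, 97.
SphI cuts after base 5 of each site (before the last base), so after positions 62, 101.
Linear molecule, 2 cuts → 3 fragments:
  1–62 → 62 bp
  63–101 → 39 bp
  102–160 → 59 bp
Sorted largest to smallest: 62, 59, 39 bp.

62, 59, 39 bp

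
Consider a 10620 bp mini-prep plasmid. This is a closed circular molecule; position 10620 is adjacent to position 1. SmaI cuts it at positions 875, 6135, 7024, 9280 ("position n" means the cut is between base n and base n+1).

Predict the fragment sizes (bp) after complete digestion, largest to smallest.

Circular molecule, 4 cuts → 4 fragments:
  6135 − 875 = 5260 bp
  7024 − 6135 = 889 bp
  9280 − 7024 = 2256 bp
  wrap: 10620 − 9280 + 875 = 2215 bp
Sorted largest to smallest: 5260, 2256, 2215, 889 bp.

5260, 2256, 2215, 889 bp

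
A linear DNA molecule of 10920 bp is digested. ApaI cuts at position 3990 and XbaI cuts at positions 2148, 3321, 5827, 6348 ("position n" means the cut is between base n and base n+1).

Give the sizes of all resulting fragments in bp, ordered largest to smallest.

Combined cut positions (sorted): 2148, 3321, 3990, 5827, 6348.
Linear molecule, 5 cuts → 6 fragments:
  2148 − 0 = 2148 bp
  3321 − 2148 = 1173 bp
  3990 − 3321 = 669 bp
  5827 − 3990 = 1837 bp
  6348 − 5827 = 521 bp
  10920 − 6348 = 4572 bp
Sorted largest to smallest: 4572, 2148, 1837, 1173, 669, 521 bp.

4572, 2148, 1837, 1173, 669, 521 bp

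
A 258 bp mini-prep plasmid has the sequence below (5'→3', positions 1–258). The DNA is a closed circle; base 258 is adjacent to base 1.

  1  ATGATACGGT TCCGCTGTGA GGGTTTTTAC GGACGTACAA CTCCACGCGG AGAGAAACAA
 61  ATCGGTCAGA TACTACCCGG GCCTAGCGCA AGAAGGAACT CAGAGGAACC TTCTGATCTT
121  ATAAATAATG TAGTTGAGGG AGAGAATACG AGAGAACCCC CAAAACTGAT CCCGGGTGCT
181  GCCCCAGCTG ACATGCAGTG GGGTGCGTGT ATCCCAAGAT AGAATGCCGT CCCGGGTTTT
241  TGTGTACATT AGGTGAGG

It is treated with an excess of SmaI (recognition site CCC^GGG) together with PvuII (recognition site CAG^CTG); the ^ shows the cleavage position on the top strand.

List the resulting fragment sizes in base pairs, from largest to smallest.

SmaI sites (CCCGGG) start at positions 76, 171, 231.
SmaI cuts after base 3 of each site, so after positions 78, 173, 233.
The PvuII site (CAGCTG) starts at position 185.
PvuII cuts after base 3 of each site, so after position 187.
Combined cut positions: 78, 173, 187, 233.
Circular molecule, 4 cuts → 4 fragments:
  79–173 → 95 bp
  174–187 → 14 bp
  188–233 → 46 bp
  234–258 then 1–78 → 25 + 78 = 103 bp
Sorted largest to smallest: 103, 95, 46, 14 bp.

103, 95, 46, 14 bp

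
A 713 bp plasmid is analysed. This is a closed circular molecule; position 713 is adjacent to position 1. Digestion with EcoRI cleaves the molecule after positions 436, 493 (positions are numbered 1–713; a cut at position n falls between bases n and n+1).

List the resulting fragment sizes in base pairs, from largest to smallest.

656, 57 bp

Circular molecule, 2 cuts → 2 fragments:
  493 − 436 = 57 bp
  wrap: 713 − 493 + 436 = 656 bp
Sorted largest to smallest: 656, 57 bp.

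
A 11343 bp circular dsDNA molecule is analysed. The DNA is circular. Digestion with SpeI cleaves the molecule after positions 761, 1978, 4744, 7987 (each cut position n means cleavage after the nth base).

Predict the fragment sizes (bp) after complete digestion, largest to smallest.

4117, 3243, 2766, 1217 bp

Circular molecule, 4 cuts → 4 fragments:
  1978 − 761 = 1217 bp
  4744 − 1978 = 2766 bp
  7987 − 4744 = 3243 bp
  wrap: 11343 − 7987 + 761 = 4117 bp
Sorted largest to smallest: 4117, 3243, 2766, 1217 bp.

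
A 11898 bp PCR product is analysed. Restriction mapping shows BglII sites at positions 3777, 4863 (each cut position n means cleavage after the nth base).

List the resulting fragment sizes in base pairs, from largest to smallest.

Linear molecule, 2 cuts → 3 fragments:
  3777 − 0 = 3777 bp
  4863 − 3777 = 1086 bp
  11898 − 4863 = 7035 bp
Sorted largest to smallest: 7035, 3777, 1086 bp.

7035, 3777, 1086 bp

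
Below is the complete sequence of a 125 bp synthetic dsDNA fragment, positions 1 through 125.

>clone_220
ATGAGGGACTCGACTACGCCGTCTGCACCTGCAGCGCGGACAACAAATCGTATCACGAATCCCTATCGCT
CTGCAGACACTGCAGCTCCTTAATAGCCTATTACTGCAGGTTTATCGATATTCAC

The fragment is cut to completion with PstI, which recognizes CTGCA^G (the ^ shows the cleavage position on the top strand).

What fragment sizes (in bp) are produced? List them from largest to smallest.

42, 33, 24, 17, 9 bp

PstI sites (CTGCAG) start at positions 29, 71, 80, 104.
PstI cuts after base 5 of each site (before the last base), so after positions 33, 75, 84, 108.
Linear molecule, 4 cuts → 5 fragments:
  1–33 → 33 bp
  34–75 → 42 bp
  76–84 → 9 bp
  85–108 → 24 bp
  109–125 → 17 bp
Sorted largest to smallest: 42, 33, 24, 17, 9 bp.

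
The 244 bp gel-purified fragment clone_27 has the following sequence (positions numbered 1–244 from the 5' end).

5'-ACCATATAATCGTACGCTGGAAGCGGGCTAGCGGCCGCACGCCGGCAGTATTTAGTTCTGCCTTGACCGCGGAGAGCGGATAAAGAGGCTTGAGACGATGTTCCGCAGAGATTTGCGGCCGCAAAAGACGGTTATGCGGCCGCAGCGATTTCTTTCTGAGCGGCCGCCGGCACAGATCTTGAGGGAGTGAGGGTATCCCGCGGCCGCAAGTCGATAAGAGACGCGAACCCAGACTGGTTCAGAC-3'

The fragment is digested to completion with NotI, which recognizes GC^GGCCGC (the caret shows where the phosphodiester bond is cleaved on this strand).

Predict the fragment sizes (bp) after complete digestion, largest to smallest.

84, 43, 40, 32, 24, 21 bp

NotI sites (GCGGCCGC) start at positions 31, 115, 136, 160, 200.
NotI cuts after base 2 of each site, so after positions 32, 116, 137, 161, 201.
Linear molecule, 5 cuts → 6 fragments:
  1–32 → 32 bp
  33–116 → 84 bp
  117–137 → 21 bp
  138–161 → 24 bp
  162–201 → 40 bp
  202–244 → 43 bp
Sorted largest to smallest: 84, 43, 40, 32, 24, 21 bp.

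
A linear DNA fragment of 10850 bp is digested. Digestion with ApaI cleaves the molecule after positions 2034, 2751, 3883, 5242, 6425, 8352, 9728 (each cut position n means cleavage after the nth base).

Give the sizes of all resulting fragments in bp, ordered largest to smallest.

Linear molecule, 7 cuts → 8 fragments:
  2034 − 0 = 2034 bp
  2751 − 2034 = 717 bp
  3883 − 2751 = 1132 bp
  5242 − 3883 = 1359 bp
  6425 − 5242 = 1183 bp
  8352 − 6425 = 1927 bp
  9728 − 8352 = 1376 bp
  10850 − 9728 = 1122 bp
Sorted largest to smallest: 2034, 1927, 1376, 1359, 1183, 1132, 1122, 717 bp.

2034, 1927, 1376, 1359, 1183, 1132, 1122, 717 bp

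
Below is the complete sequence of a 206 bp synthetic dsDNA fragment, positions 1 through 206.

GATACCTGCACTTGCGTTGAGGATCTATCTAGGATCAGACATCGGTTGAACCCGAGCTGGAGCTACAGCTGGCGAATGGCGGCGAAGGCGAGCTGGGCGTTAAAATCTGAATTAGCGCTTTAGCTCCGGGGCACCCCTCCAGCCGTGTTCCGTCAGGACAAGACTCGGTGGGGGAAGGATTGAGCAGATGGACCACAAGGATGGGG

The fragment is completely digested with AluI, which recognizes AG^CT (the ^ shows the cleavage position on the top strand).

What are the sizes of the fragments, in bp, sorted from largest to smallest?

83, 56, 31, 24, 6, 6 bp

AluI sites (AGCT) start at positions 55, 61, 67, 91, 122.
AluI cuts after base 2 of each site, so after positions 56, 62, 68, 92, 123.
Linear molecule, 5 cuts → 6 fragments:
  1–56 → 56 bp
  57–62 → 6 bp
  63–68 → 6 bp
  69–92 → 24 bp
  93–123 → 31 bp
  124–206 → 83 bp
Sorted largest to smallest: 83, 56, 31, 24, 6, 6 bp.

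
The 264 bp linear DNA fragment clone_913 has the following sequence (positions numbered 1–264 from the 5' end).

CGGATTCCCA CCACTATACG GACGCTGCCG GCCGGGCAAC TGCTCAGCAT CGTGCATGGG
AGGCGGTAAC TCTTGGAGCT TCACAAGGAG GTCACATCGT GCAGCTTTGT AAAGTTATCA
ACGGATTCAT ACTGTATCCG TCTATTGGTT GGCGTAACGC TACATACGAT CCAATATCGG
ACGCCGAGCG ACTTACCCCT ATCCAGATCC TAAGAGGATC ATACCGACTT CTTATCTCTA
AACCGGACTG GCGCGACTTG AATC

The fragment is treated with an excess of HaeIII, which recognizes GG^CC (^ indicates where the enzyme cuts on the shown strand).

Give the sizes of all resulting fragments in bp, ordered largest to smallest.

The HaeIII site (GGCC) starts at position 30.
HaeIII cuts after base 2 of each site, so after position 31.
Linear molecule, 1 cut → 2 fragments:
  1–31 → 31 bp
  32–264 → 233 bp
Sorted largest to smallest: 233, 31 bp.

233, 31 bp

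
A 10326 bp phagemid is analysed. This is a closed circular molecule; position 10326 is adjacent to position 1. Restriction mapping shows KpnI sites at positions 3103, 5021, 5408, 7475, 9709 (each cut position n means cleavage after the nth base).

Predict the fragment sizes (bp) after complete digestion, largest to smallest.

Circular molecule, 5 cuts → 5 fragments:
  5021 − 3103 = 1918 bp
  5408 − 5021 = 387 bp
  7475 − 5408 = 2067 bp
  9709 − 7475 = 2234 bp
  wrap: 10326 − 9709 + 3103 = 3720 bp
Sorted largest to smallest: 3720, 2234, 2067, 1918, 387 bp.

3720, 2234, 2067, 1918, 387 bp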